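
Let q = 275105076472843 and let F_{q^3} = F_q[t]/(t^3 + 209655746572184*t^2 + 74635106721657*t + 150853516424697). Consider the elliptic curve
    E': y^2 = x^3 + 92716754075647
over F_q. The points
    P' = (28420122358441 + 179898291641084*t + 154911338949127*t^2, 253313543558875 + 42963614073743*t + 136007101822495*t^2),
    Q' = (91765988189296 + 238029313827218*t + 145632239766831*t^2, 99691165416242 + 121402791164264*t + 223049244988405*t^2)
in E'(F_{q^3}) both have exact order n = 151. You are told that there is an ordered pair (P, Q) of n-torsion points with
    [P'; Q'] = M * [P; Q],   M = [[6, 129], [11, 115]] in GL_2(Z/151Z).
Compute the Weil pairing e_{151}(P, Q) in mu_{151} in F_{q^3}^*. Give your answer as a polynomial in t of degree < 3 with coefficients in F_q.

Under M = [[6,129],[11,115]] in GL_2(Z/151), e_{151}(P',Q') = e_{151}(P,Q)^(6*115-129*11 mod 151).
Inverting 26 mod 151: 122. Thus e_{151}(P,Q) = e(P',Q')^{122}.
Double-and-add over 10010111: 8-1 doublings, 5-1 additions; each step l_{T,T}/v_{2T} or l_{T,P'}/v at Q'+S for random S.
f_P(D_Q)/f_Q(D_P) = 140614624030799 + 149638114465186*t + 69201549128471*t^2.
Raise to 122: e(P,Q) = 33967075542556 + 223131338126447*t + 79980048762130*t^2 in mu_{151}.

33967075542556 + 223131338126447*t + 79980048762130*t^2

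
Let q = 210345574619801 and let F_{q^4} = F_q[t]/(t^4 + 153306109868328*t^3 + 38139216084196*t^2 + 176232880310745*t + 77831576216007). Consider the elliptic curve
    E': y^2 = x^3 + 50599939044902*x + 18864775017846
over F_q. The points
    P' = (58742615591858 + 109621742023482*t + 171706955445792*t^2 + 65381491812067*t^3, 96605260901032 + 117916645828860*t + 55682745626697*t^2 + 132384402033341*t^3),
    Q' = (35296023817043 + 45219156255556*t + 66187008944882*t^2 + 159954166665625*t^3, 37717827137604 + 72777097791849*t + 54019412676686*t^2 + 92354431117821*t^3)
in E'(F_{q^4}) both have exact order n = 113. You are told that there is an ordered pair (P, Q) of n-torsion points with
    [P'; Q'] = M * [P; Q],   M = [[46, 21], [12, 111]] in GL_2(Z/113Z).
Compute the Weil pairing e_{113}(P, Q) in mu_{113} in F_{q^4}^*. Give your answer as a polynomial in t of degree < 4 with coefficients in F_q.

41273917189214 + 111829201548991*t + 34737660728471*t^2 + 80220404008986*t^3

Alternating bilinearity on E[113] (values in mu_{113} in F_{210345574619801^4}) gives e(P',Q') = e(P,Q)^det(M).
Hence e(P,Q) = e(P',Q')^{45} where 45 = 108^{-1} mod 113.
Double-and-add over 1110001: 7-1 doublings, 4-1 additions; each step l_{T,T}/v_{2T} or l_{T,P'}/v at Q'+S for random S.
f_P(D_Q)/f_Q(D_P) = 66432569813399 + 150368309442705*t + 113891491980671*t^2 + 47456895252726*t^3.
Hence e(P,Q) = 41273917189214 + 111829201548991*t + 34737660728471*t^2 + 80220404008986*t^3 in F_{210345574619801^4}^*.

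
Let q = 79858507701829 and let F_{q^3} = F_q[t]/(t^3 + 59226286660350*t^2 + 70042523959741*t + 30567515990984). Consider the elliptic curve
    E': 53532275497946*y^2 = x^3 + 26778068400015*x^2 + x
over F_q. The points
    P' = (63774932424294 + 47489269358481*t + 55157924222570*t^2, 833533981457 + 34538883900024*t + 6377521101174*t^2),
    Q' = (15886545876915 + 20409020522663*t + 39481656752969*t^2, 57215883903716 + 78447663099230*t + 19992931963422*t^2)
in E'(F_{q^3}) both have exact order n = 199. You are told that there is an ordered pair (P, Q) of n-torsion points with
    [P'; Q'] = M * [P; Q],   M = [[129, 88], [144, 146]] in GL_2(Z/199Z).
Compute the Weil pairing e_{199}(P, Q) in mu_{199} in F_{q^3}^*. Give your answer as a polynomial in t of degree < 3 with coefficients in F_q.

79502078872017 + 34946317341405*t + 72753523549116*t^2

e_{199} is bilinear + alternating on E[199], so e_{199}(129*P + 88*Q, 144*P + 146*Q) = e_{199}(P,Q)^(129*146-88*144).
Inverting 192 mod 199: 142. Thus e_{199}(P,Q) = e(P',Q')^{142}.
Set x_W=8128164377625*u+63921868311772, y_W=8128164377625*v; then E': y_W^2=x_W^3+8576545179245*x_W+5852703510564.
Double-and-add over 11000111: 8-1 doublings, 5-1 additions; each step l_{T,T}/v_{2T} or l_{T,P'}/v at Q'+S for random S.
e_{199}(P',Q') = 9963584776133 + 9493304968261*t + 55849855419068*t^2.
Thus e_{199}(P,Q) = 79502078872017 + 34946317341405*t + 72753523549116*t^2.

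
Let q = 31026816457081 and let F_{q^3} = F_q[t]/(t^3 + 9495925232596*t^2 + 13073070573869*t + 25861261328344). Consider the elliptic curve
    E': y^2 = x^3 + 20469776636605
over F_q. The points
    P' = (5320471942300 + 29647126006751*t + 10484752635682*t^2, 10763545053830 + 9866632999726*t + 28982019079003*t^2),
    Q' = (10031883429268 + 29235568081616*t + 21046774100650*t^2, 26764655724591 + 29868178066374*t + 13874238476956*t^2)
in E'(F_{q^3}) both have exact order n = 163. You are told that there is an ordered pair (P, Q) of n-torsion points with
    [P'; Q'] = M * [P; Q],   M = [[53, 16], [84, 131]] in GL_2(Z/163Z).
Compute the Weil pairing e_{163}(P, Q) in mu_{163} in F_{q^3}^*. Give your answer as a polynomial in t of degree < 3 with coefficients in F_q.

6697432031433 + 14155963221596*t + 20649983125427*t^2

Under M = [[53,16],[84,131]] in GL_2(Z/163), e_{163}(P',Q') = e_{163}(P,Q)^(53*131-16*84 mod 163).
So e_{163}(P,Q) = e_{163}(P',Q')^{143}, since 57*143 = 1 mod 163.
Run Miller on y^2=x^3+20469776636605 over F_{31026816457081}: ladder 10100011 (8 bits); e = f_P(D_Q)/f_Q(D_P).
The quotient is 16875591048928 + 5942953571333*t + 18708190979839*t^2.
Raise to 143: e(P,Q) = 6697432031433 + 14155963221596*t + 20649983125427*t^2 in mu_{163}.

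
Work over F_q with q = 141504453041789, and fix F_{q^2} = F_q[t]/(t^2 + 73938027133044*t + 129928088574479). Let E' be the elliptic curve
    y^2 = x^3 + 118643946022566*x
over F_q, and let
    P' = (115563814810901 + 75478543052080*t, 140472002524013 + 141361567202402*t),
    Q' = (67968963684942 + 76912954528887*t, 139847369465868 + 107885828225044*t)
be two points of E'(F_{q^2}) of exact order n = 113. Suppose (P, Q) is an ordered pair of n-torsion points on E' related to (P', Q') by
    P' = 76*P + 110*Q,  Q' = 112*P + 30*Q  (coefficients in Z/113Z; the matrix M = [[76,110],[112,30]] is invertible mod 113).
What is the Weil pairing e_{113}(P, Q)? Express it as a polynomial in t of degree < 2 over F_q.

126586703134392 + 94189761012087*t

The 113-Weil pairing on E[113] over F_{141504453041789} is alternating-bilinear: e_{113}(P',Q') = e_{113}(P,Q)^det(M).
So e_{113}(P,Q) = e_{113}(P',Q')^{20}, since 17*20 = 1 mod 113.
Run Miller on y^2=x^3+118643946022566*x over F_{141504453041789}: ladder 1110001 (7 bits); e = f_P(D_Q)/f_Q(D_P).
e_{113}(P',Q') = 9442036965850 + 19562375293018*t.
Finally e_{113}(P,Q) = 126586703134392 + 94189761012087*t.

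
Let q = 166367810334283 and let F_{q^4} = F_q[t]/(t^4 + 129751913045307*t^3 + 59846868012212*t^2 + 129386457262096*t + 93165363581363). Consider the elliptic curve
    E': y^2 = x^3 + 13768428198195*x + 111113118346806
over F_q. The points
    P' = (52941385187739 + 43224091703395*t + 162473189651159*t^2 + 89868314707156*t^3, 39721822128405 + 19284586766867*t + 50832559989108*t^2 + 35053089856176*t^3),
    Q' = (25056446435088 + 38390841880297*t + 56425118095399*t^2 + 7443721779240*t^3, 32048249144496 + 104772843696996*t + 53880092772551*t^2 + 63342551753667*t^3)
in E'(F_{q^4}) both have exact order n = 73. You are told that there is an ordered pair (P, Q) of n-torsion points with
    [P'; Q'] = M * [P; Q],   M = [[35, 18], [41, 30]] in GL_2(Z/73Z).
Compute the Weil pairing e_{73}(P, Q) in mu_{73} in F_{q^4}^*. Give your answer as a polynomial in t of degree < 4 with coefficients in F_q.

7497227979316 + 11227809151123*t + 157330312014932*t^2 + 1728494113280*t^3

Since e_{73}(P,P)=e_{73}(Q,Q)=1 and e_{73}(Q,P)=e_{73}(P,Q)^{-1}, expanding e_{73}(35*P + 18*Q,41*P + 30*Q) leaves e(P,Q)^det(M).
So e_{73}(P,Q) = e_{73}(P',Q')^{11}, since 20*11 = 1 mod 73.
Miller loop for e_{73} over F_{166367810334283^4}: bits of 73 = 1001001; 6 double steps + 2 add steps, l/v at each.
So e_{73}(P',Q') = 77801902768364 + 84518004129576*t + 19119651052638*t^2 + 146883797845611*t^3.
(77801902768364 + 84518004129576*t + 19119651052638*t^2 + 146883797845611*t^3)^{11} mod (166367810334283,f) = 7497227979316 + 11227809151123*t + 157330312014932*t^2 + 1728494113280*t^3.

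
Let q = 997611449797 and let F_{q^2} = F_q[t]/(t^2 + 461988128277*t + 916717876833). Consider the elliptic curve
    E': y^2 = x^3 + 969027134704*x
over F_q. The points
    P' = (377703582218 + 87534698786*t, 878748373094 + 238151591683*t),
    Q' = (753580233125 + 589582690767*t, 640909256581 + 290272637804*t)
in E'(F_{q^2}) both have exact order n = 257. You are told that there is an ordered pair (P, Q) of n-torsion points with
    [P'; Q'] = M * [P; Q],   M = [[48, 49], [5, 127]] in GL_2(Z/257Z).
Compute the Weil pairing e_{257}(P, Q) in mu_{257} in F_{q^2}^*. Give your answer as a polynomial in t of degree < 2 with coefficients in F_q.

555761610297 + 673020166107*t

e_{257}(aP+bQ,cP+dQ) = e_{257}(P,Q)^(ad-bc); with (a,b,c,d)=(48,49,5,127) this gives the det-257 law.
det M = 48*127 - 49*5 = 5851 = 197 (mod 257); 197^{-1} = 227 (mod 257).
Double-and-add over 100000001: 9-1 doublings, 2-1 additions; each step l_{T,T}/v_{2T} or l_{T,P'}/v at Q'+S for random S.
f_P(D_Q)/f_Q(D_P) = 291698647823 + 973205985473*t.
Hence e(P,Q) = 555761610297 + 673020166107*t in F_{997611449797^2}^*.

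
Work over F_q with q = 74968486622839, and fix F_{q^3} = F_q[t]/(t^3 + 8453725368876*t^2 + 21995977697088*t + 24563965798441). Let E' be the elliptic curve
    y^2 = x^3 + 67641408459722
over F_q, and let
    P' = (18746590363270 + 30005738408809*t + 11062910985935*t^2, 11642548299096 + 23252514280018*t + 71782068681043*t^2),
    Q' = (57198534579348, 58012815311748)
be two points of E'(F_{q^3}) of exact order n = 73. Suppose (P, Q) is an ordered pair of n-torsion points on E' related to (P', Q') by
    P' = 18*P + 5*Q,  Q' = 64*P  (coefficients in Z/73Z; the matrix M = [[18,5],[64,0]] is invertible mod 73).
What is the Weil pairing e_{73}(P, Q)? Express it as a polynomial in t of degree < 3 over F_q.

21384570908317 + 23267466582722*t + 71529846383099*t^2

Alternating bilinearity on E[73] (values in mu_{73} in F_{74968486622839^3}) gives e(P',Q') = e(P,Q)^det(M).
So e_{73}(P,Q) = e_{73}(P',Q')^{13}, since 45*13 = 1 mod 73.
Double-and-add over 1001001: 7-1 doublings, 3-1 additions; each step l_{T,T}/v_{2T} or l_{T,P'}/v at Q'+S for random S.
So e_{73}(P',Q') = 66798330591525 + 54810215507475*t + 3994291022684*t^2.
e_{73}(P,Q) = (66798330591525 + 54810215507475*t + 3994291022684*t^2)^{13} = 21384570908317 + 23267466582722*t + 71529846383099*t^2.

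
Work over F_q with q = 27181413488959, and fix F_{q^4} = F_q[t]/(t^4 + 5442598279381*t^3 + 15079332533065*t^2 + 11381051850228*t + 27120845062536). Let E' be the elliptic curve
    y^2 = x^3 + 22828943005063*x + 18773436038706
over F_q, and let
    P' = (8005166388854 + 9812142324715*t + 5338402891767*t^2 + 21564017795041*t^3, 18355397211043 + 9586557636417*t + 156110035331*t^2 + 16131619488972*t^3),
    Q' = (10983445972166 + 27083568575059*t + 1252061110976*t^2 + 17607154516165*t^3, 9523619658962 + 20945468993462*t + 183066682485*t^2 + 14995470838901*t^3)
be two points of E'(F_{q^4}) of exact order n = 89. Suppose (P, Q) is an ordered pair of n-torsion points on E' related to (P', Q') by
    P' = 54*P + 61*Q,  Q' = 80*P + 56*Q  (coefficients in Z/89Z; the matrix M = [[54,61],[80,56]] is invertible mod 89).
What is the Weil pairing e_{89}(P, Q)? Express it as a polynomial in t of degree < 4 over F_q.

Alternating bilinearity on E[89] (values in mu_{89} in F_{27181413488959^4}) gives e(P',Q') = e(P,Q)^det(M).
det M = 54*56 - 61*80 = -1856 = 13 (mod 89); 13^{-1} = 48 (mod 89).
n = 89 = (1011001)_2 (7 bits, wt 4); accumulate f_{89,P'}(Q'+S)/f_{89,P'}(S) along the 6-step ladder.
So e_{89}(P',Q') = 11966461213553 + 3666473613289*t + 8436597404850*t^2 + 6891329027062*t^3.
Hence e(P,Q) = 16369126318546 + 7283536471277*t + 8845182117533*t^2 + 20150835993027*t^3 in F_{27181413488959^4}^*.

16369126318546 + 7283536471277*t + 8845182117533*t^2 + 20150835993027*t^3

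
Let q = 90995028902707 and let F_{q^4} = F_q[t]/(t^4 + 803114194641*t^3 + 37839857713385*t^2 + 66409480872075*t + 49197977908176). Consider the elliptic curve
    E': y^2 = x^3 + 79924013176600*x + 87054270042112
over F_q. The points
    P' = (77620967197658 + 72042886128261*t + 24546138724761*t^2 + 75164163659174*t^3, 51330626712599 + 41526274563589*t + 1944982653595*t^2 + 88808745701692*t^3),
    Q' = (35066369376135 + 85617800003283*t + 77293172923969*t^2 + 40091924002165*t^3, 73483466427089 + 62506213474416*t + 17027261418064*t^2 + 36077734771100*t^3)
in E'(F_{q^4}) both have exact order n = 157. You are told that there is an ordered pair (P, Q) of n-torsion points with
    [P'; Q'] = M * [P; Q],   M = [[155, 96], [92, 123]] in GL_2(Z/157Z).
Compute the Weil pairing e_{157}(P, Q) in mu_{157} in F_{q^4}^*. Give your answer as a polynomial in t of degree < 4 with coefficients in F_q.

e_{157}(aP+bQ,cP+dQ) = e_{157}(P,Q)^(ad-bc); with (a,b,c,d)=(155,96,92,123) this gives the det-157 law.
det(M) mod 157 = 28; its inverse in (Z/157)^* is 129 (check: 28*129 mod 157 = 1).
8-bit Miller (10011101) on E'/F_{90995028902707} with a'=79924013176600, b'=87054270042112: accumulate tangent/chord ratios at Q'+S and P'+S'.
The quotient is 63725030048760 + 48406693398264*t + 44622897726378*t^2 + 75010806316169*t^3.
Hence e(P,Q) = 31079082167217 + 77388203218952*t + 56032635981035*t^2 + 68916038452517*t^3 in F_{90995028902707^4}^*.

31079082167217 + 77388203218952*t + 56032635981035*t^2 + 68916038452517*t^3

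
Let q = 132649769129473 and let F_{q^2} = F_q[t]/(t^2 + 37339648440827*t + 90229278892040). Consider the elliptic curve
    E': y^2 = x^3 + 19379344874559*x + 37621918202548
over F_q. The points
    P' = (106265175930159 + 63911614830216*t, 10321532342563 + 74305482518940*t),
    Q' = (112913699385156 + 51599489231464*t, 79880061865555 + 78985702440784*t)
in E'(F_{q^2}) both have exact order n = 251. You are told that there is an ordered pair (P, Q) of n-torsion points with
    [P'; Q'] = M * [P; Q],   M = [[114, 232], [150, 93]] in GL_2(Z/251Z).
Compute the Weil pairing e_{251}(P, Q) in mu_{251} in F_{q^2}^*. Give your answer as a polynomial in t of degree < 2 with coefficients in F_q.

Alternating bilinearity on E[251] (values in mu_{251} in F_{132649769129473^2}) gives e(P',Q') = e(P,Q)^det(M).
det(M) mod 251 = 149; its inverse in (Z/251)^* is 219 (check: 149*219 mod 251 = 1).
Miller loop for e_{251} over F_{132649769129473^2}: bits of 251 = 11111011; 7 double steps + 6 add steps, l/v at each.
Miller gives e_{251}(P',Q') = 122770788482514 + 115971551360568*t in F_{132649769129473^2}.
Thus e_{251}(P,Q) = 63786993757770 + 44244794108517*t.

63786993757770 + 44244794108517*t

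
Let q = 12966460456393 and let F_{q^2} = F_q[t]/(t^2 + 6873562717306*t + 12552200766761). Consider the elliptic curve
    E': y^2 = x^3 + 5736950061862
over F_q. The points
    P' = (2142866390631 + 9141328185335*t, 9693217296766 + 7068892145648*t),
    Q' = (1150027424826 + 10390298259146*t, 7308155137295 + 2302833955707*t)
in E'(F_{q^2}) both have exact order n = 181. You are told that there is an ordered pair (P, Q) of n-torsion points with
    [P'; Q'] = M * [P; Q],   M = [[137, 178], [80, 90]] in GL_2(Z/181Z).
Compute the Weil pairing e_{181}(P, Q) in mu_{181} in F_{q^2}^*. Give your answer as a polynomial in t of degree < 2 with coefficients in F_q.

903534844559 + 10601915788490*t

e_{181}(aP+bQ,cP+dQ) = e_{181}(P,Q)^(ad-bc); with (a,b,c,d)=(137,178,80,90) this gives the det-181 law.
Inverting 81 mod 181: 38. Thus e_{181}(P,Q) = e(P',Q')^{38}.
8-bit Miller (10110101) on E'/F_{12966460456393} with a'=0, b'=5736950061862: accumulate tangent/chord ratios at Q'+S and P'+S'.
Result: e(P',Q') = 4052260046926 + 11838628403936*t.
(4052260046926 + 11838628403936*t)^{38} mod (12966460456393,f) = 903534844559 + 10601915788490*t.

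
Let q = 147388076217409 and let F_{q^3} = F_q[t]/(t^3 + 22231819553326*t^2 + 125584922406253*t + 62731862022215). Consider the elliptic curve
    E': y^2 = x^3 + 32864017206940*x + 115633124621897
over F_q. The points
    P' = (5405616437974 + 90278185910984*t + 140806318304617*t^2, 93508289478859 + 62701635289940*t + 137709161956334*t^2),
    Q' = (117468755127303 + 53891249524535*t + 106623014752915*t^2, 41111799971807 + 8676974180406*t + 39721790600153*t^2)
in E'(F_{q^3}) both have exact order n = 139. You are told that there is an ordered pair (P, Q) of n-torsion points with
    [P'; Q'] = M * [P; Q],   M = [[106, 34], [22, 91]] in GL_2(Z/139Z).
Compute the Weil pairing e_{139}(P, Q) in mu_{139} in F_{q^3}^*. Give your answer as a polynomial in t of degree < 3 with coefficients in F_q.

The 139-Weil pairing on E[139] over F_{147388076217409} is alternating-bilinear: e_{139}(P',Q') = e_{139}(P,Q)^det(M).
det(M) mod 139 = 2; its inverse in (Z/139)^* is 70 (check: 2*70 mod 139 = 1).
Build f_{139,P'} and f_{139,Q'} via the 8-bit ladder of 139=10001011_2; evaluate at shifted divisors; quotient in F_{147388076217409^3}.
Result: e(P',Q') = 55964730156274 + 29491849334848*t + 131783414091040*t^2.
Raise to 70: e(P,Q) = 18486210199018 + 145342866103054*t + 103090744527636*t^2 in mu_{139}.

18486210199018 + 145342866103054*t + 103090744527636*t^2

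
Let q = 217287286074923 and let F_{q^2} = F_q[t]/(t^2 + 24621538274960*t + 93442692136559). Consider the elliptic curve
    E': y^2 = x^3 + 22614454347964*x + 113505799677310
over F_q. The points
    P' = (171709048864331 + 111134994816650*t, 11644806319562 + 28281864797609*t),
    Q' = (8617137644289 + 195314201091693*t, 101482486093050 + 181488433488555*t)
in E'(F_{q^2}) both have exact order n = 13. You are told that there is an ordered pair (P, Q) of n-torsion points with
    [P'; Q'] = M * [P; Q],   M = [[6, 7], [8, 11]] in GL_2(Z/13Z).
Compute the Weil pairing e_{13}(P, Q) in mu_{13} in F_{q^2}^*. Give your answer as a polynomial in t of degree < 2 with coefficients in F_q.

e_{13} is bilinear + alternating on E[13], so e_{13}(6*P + 7*Q, 8*P + 11*Q) = e_{13}(P,Q)^(6*11-7*8).
So e_{13}(P,Q) = e_{13}(P',Q')^{4}, since 10*4 = 1 mod 13.
4-bit Miller (1101) on E'/F_{217287286074923} with a'=22614454347964, b'=113505799677310: accumulate tangent/chord ratios at Q'+S and P'+S'.
So e_{13}(P',Q') = 160710687578464 + 11103917710799*t.
(160710687578464 + 11103917710799*t)^{4} mod (217287286074923,f) = 149692650817009 + 25260369342937*t.

149692650817009 + 25260369342937*t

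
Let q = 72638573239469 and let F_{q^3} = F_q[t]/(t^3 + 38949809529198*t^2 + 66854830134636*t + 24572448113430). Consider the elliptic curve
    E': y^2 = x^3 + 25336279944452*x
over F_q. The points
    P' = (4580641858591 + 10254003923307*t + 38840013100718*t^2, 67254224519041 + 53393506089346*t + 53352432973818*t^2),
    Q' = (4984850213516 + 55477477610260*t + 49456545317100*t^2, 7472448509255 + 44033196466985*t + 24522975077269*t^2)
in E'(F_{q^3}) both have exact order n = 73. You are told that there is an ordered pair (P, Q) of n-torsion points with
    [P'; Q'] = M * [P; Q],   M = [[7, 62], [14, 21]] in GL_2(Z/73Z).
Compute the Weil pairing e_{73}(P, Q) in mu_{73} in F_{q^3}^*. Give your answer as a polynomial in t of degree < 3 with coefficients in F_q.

51756741932459 + 16481889071477*t + 33106354600425*t^2

Alternating bilinearity on E[73] (values in mu_{73} in F_{72638573239469^3}) gives e(P',Q') = e(P,Q)^det(M).
Inverting 9 mod 73: 65. Thus e_{73}(P,Q) = e(P',Q')^{65}.
7-bit Miller (1001001) on E'/F_{72638573239469} with a'=25336279944452, b'=0: accumulate tangent/chord ratios at Q'+S and P'+S'.
Miller gives e_{73}(P',Q') = 36868793950457 + 480498551493*t + 47235448569311*t^2 in F_{72638573239469^3}.
Hence e(P,Q) = 51756741932459 + 16481889071477*t + 33106354600425*t^2 in F_{72638573239469^3}^*.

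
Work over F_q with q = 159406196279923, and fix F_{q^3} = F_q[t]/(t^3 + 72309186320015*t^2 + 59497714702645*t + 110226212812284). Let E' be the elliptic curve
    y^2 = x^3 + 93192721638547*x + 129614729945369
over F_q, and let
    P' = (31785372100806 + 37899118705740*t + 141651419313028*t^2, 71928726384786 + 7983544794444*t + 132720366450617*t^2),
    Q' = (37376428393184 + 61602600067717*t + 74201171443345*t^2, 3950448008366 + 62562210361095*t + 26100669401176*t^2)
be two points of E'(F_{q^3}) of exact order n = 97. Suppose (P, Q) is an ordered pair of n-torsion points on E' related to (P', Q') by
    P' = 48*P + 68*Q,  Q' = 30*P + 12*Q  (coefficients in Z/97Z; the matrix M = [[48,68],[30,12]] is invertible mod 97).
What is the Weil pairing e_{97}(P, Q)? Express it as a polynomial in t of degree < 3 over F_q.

e_{97}(aP+bQ,cP+dQ) = e_{97}(P,Q)^(ad-bc); with (a,b,c,d)=(48,68,30,12) this gives the det-97 law.
Inverting 88 mod 97: 43. Thus e_{97}(P,Q) = e(P',Q')^{43}.
7-bit Miller (1100001) on E'/F_{159406196279923} with a'=93192721638547, b'=129614729945369: accumulate tangent/chord ratios at Q'+S and P'+S'.
Result: e(P',Q') = 78573612460285 + 11804105946040*t + 97861793649972*t^2.
Thus e_{97}(P,Q) = 42662792958337 + 127432760530198*t + 96058910637919*t^2.

42662792958337 + 127432760530198*t + 96058910637919*t^2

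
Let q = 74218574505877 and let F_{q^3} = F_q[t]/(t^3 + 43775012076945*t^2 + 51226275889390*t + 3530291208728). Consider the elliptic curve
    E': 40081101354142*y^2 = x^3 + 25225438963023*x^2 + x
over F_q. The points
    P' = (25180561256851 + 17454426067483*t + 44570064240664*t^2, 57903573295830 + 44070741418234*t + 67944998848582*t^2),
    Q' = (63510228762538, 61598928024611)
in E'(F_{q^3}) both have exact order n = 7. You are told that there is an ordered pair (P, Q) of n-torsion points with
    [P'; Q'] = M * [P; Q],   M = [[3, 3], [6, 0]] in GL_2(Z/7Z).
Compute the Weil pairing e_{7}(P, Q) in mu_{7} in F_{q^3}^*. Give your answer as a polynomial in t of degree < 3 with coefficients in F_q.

60302990712452 + 44057147334187*t + 64728724545060*t^2

Alternating bilinearity on E[7] (values in mu_{7} in F_{74218574505877^3}) gives e(P',Q') = e(P,Q)^det(M).
det M = 3*0 - 3*6 = -18 = 3 (mod 7); 3^{-1} = 5 (mod 7).
Set x_W=8915952518946*u+56039516353631, y_W=8915952518946*v; then E': y_W^2=x_W^3+8502360877208*x_W+13824015139426.
3-bit Miller (111) on E'/F_{74218574505877} with a'=8502360877208, b'=13824015139426: accumulate tangent/chord ratios at Q'+S and P'+S'.
Miller gives e_{7}(P',Q') = 25715044690882 + 18860637914550*t + 35119573307858*t^2 in F_{74218574505877^3}.
Thus e_{7}(P,Q) = 60302990712452 + 44057147334187*t + 64728724545060*t^2.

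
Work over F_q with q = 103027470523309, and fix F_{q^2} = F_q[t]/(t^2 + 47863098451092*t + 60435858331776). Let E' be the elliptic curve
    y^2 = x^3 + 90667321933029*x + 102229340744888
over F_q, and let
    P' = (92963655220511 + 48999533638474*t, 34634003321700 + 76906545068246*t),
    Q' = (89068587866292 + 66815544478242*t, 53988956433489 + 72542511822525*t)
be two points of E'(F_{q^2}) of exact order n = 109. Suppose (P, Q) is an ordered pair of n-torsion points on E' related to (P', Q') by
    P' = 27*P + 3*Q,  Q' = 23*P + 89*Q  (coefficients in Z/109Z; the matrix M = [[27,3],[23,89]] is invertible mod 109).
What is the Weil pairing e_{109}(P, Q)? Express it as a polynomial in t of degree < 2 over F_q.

20709585990685 + 36962205256806*t

Since e_{109}(P,P)=e_{109}(Q,Q)=1 and e_{109}(Q,P)=e_{109}(P,Q)^{-1}, expanding e_{109}(27*P + 3*Q,23*P + 89*Q) leaves e(P,Q)^det(M).
det(M) mod 109 = 45; its inverse in (Z/109)^* is 63 (check: 45*63 mod 109 = 1).
7-bit Miller (1101101) on E'/F_{103027470523309} with a'=90667321933029, b'=102229340744888: accumulate tangent/chord ratios at Q'+S and P'+S'.
Result: e(P',Q') = 99631882361544 + 100986444175162*t.
Thus e_{109}(P,Q) = 20709585990685 + 36962205256806*t.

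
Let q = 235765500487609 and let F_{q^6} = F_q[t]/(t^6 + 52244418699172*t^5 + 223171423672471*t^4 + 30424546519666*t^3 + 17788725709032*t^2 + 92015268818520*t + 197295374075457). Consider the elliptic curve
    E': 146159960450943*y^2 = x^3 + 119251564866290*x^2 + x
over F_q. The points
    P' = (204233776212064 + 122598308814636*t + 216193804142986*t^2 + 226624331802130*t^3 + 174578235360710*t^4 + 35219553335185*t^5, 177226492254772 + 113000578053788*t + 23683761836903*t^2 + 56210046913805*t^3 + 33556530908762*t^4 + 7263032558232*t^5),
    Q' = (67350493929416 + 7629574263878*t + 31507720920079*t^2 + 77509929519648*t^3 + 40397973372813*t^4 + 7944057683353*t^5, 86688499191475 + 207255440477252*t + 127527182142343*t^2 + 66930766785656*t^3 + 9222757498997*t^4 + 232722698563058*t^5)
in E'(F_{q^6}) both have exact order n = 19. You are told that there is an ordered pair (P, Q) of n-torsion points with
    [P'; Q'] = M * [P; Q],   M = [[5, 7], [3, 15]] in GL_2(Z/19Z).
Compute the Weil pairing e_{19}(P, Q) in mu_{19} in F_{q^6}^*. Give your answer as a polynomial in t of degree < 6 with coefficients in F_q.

The 19-Weil pairing on E[19] over F_{235765500487609} is alternating-bilinear: e_{19}(P',Q') = e_{19}(P,Q)^det(M).
Hence e(P,Q) = e(P',Q')^{6} where 6 = 16^{-1} mod 19.
Set x_W=116161846286356*u+163055463870622, y_W=116161846286356*v; then E': y_W^2=x_W^3+149318790165077*x_W+197511011041893.
Miller loop for e_{19} over F_{235765500487609^6}: bits of 19 = 10011; 4 double steps + 2 add steps, l/v at each.
Miller gives e_{19}(P',Q') = 205675134933646 + 189827495259264*t + 158643154479182*t^2 + 204603810178619*t^3 + 6151571986364*t^4 + 232326035380246*t^5 in F_{235765500487609^6}.
Hence e(P,Q) = 132541283359400 + 29677780462097*t + 141181313886387*t^2 + 138269484902451*t^3 + 136044318359371*t^4 + 138117328518594*t^5 in F_{235765500487609^6}^*.

132541283359400 + 29677780462097*t + 141181313886387*t^2 + 138269484902451*t^3 + 136044318359371*t^4 + 138117328518594*t^5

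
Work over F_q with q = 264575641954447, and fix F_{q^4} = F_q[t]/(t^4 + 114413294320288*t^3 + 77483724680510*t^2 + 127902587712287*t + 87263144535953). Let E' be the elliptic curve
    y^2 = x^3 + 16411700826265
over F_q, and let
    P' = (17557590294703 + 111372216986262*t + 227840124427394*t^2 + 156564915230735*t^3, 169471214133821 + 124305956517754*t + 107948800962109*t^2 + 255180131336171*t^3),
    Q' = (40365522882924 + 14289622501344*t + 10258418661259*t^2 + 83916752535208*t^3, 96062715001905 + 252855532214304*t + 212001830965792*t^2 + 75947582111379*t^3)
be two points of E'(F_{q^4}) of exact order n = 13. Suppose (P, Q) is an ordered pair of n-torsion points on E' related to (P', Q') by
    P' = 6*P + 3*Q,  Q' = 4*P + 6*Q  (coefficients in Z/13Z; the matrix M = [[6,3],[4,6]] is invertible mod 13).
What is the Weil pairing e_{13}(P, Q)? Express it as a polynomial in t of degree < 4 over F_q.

The 13-Weil pairing on E[13] over F_{264575641954447} is alternating-bilinear: e_{13}(P',Q') = e_{13}(P,Q)^det(M).
Hence e(P,Q) = e(P',Q')^{6} where 6 = 11^{-1} mod 13.
Double-and-add over 1101: 4-1 doublings, 3-1 additions; each step l_{T,T}/v_{2T} or l_{T,P'}/v at Q'+S for random S.
e_{13}(P',Q') = 119226784524479 + 219471085790329*t + 74750961522184*t^2 + 140988687371545*t^3.
Thus e_{13}(P,Q) = 30496811346684 + 151853068370857*t + 125525159238274*t^2 + 173471987250610*t^3.

30496811346684 + 151853068370857*t + 125525159238274*t^2 + 173471987250610*t^3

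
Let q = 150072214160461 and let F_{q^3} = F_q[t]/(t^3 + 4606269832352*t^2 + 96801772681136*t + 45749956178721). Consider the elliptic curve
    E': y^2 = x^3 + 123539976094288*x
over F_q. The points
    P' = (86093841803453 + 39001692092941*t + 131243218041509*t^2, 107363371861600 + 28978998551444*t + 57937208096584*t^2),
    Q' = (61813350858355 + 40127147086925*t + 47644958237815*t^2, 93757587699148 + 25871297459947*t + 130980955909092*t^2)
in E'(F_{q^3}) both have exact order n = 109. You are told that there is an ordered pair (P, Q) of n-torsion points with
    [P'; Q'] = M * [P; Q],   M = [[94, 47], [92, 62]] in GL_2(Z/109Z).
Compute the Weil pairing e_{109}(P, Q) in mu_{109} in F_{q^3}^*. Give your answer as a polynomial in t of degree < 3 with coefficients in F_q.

116722286920175 + 14578838033027*t + 47857784107415*t^2

Under M = [[94,47],[92,62]] in GL_2(Z/109), e_{109}(P',Q') = e_{109}(P,Q)^(94*62-47*92 mod 109).
det M = 94*62 - 47*92 = 1504 = 87 (mod 109); 87^{-1} = 104 (mod 109).
Build f_{109,P'} and f_{109,Q'} via the 7-bit ladder of 109=1101101_2; evaluate at shifted divisors; quotient in F_{150072214160461^3}.
Result: e(P',Q') = 126425813072758 + 2610379725899*t + 94793934707060*t^2.
Hence e(P,Q) = 116722286920175 + 14578838033027*t + 47857784107415*t^2 in F_{150072214160461^3}^*.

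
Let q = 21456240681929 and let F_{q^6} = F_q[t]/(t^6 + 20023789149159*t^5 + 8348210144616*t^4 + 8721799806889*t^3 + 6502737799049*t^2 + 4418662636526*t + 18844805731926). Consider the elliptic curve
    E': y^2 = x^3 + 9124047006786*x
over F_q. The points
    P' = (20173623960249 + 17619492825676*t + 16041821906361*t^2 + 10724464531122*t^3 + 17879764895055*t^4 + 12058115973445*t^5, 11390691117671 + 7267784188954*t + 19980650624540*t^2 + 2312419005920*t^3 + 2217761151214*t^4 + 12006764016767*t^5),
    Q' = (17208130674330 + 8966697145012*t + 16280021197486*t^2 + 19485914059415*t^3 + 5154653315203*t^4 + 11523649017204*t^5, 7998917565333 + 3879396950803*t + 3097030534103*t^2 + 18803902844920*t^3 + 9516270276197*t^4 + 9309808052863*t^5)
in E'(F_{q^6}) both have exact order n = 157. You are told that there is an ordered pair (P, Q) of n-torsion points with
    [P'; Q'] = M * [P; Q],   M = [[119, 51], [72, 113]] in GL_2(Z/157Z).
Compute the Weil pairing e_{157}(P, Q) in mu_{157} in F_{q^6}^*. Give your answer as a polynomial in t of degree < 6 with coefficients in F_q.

Alternating bilinearity on E[157] (values in mu_{157} in F_{21456240681929^6}) gives e(P',Q') = e(P,Q)^det(M).
Hence e(P,Q) = e(P',Q')^{23} where 23 = 41^{-1} mod 157.
8-bit Miller (10011101) on E'/F_{21456240681929} with a'=9124047006786, b'=0: accumulate tangent/chord ratios at Q'+S and P'+S'.
The quotient is 8162502475330 + 5648239212308*t + 20201264822739*t^2 + 21357341802266*t^3 + 8336664629930*t^4 + 18689708688282*t^5.
Raise to 23: e(P,Q) = 15070737175093 + 11736442214926*t + 455026321497*t^2 + 9495687626452*t^3 + 21146912697576*t^4 + 19635397232328*t^5 in mu_{157}.

15070737175093 + 11736442214926*t + 455026321497*t^2 + 9495687626452*t^3 + 21146912697576*t^4 + 19635397232328*t^5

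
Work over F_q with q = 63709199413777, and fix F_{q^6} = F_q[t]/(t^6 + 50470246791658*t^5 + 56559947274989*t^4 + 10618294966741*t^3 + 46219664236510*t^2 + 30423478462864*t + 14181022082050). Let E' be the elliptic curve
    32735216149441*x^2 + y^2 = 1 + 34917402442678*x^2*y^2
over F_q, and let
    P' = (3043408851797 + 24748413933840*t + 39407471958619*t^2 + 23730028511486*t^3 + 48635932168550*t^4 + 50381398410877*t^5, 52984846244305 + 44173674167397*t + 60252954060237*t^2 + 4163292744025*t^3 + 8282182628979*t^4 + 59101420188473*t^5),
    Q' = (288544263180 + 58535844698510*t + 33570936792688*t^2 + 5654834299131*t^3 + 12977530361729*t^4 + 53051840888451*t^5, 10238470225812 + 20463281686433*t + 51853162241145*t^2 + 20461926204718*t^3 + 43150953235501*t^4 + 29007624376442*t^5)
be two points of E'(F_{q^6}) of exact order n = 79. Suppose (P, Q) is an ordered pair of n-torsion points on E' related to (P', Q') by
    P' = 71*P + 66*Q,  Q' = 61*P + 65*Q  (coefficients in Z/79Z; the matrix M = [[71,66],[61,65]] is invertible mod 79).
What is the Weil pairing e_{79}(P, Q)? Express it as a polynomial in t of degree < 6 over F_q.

Under M = [[71,66],[61,65]] in GL_2(Z/79), e_{79}(P',Q') = e_{79}(P,Q)^(71*65-66*61 mod 79).
det(M) mod 79 = 36; its inverse in (Z/79)^* is 11 (check: 36*11 mod 79 = 1).
Map (x,y)_Ed via u=(1+y)/(1-y), v=(1+y)/((1-y)x) to Montgomery A=13709095690514,B=13481362609085; then to (a',b')=(0,37281673916007).
Double-and-add over 1001111: 7-1 doublings, 5-1 additions; each step l_{T,T}/v_{2T} or l_{T,P'}/v at Q'+S for random S.
The quotient is 10541393163507 + 16354537769536*t + 57061478110030*t^2 + 14332543450332*t^3 + 56899727674490*t^4 + 8663462621583*t^5.
Finally e_{79}(P,Q) = 15904510725356 + 51698165994608*t + 22186328116396*t^2 + 40384886962153*t^3 + 35632906752631*t^4 + 51116047164777*t^5.

15904510725356 + 51698165994608*t + 22186328116396*t^2 + 40384886962153*t^3 + 35632906752631*t^4 + 51116047164777*t^5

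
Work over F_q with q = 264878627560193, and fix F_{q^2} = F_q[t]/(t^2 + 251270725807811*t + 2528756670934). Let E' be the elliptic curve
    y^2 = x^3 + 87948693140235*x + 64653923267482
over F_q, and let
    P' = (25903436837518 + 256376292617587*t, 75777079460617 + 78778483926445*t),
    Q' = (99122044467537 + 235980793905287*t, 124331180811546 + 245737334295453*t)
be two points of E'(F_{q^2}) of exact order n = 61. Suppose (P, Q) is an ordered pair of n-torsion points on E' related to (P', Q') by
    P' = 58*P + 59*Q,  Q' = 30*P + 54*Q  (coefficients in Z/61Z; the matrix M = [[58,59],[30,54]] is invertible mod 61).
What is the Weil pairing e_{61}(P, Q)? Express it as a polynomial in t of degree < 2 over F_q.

Under M = [[58,59],[30,54]] in GL_2(Z/61), e_{61}(P',Q') = e_{61}(P,Q)^(58*54-59*30 mod 61).
det M = 58*54 - 59*30 = 1362 = 20 (mod 61); 20^{-1} = 58 (mod 61).
Run Miller on y^2=x^3+87948693140235*x+64653923267482 over F_{264878627560193}: ladder 111101 (6 bits); e = f_P(D_Q)/f_Q(D_P).
The quotient is 43006415115976 + 24560838848875*t.
Finally e_{61}(P,Q) = 155964869198134 + 151465751609357*t.

155964869198134 + 151465751609357*t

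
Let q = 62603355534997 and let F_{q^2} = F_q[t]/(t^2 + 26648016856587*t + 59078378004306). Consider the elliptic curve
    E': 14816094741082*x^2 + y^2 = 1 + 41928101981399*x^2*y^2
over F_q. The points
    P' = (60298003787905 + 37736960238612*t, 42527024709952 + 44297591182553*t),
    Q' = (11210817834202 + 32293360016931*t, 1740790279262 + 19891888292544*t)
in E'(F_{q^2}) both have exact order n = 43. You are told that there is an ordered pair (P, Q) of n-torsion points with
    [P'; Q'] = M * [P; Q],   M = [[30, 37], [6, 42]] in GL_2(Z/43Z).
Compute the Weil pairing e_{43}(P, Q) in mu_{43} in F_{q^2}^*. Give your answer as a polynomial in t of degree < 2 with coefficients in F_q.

13075026577738 + 4380960265773*t

e_{43} is bilinear + alternating on E[43], so e_{43}(30*P + 37*Q, 6*P + 42*Q) = e_{43}(P,Q)^(30*42-37*6).
Hence e(P,Q) = e(P',Q')^{36} where 36 = 6^{-1} mod 43.
Map (x,y)_Ed via u=(1+y)/(1-y), v=(1+y)/((1-y)x) to Montgomery A=27800187143195,B=61028540612107; then to (a',b')=(42639591097082,61639913108647).
Build f_{43,P'} and f_{43,Q'} via the 6-bit ladder of 43=101011_2; evaluate at shifted divisors; quotient in F_{62603355534997^2}.
e_{43}(P',Q') = 23114381357854 + 58658386408638*t.
Finally e_{43}(P,Q) = 13075026577738 + 4380960265773*t.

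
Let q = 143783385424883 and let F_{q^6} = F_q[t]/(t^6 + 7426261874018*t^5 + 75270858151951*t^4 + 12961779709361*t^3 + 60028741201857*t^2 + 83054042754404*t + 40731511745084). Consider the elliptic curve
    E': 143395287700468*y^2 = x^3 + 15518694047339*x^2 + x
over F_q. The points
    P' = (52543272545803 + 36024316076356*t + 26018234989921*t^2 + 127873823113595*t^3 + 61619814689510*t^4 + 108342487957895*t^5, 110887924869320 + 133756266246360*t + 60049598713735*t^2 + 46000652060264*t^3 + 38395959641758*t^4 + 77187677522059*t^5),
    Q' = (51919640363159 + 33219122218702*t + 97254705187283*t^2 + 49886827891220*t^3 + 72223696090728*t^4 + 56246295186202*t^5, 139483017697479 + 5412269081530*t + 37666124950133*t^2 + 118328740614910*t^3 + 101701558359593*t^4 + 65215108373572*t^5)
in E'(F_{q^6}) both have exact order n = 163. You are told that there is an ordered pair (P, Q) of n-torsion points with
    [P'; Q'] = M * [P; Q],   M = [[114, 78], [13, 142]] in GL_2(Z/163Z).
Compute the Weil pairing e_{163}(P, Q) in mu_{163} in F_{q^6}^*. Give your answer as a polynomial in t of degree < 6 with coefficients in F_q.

The 163-Weil pairing on E[163] over F_{143783385424883} is alternating-bilinear: e_{163}(P',Q') = e_{163}(P,Q)^det(M).
det M = 114*142 - 78*13 = 15174 = 15 (mod 163); 15^{-1} = 87 (mod 163).
(x,y)|->(42482493531396x+45447750046898,42482493531396y) sends E' to y^2=x^3+10161245832775*x+42405215744327.
Double-and-add over 10100011: 8-1 doublings, 4-1 additions; each step l_{T,T}/v_{2T} or l_{T,P'}/v at Q'+S for random S.
The quotient is 83178493819538 + 57721274350760*t + 56060902146280*t^2 + 131016187870395*t^3 + 90788033728226*t^4 + 96884717384181*t^5.
(83178493819538 + 57721274350760*t + 56060902146280*t^2 + 131016187870395*t^3 + 90788033728226*t^4 + 96884717384181*t^5)^{87} mod (143783385424883,f) = 21461213601292 + 36910087421365*t + 56822413432946*t^2 + 20263976625376*t^3 + 46062101286883*t^4 + 29035428836567*t^5.

21461213601292 + 36910087421365*t + 56822413432946*t^2 + 20263976625376*t^3 + 46062101286883*t^4 + 29035428836567*t^5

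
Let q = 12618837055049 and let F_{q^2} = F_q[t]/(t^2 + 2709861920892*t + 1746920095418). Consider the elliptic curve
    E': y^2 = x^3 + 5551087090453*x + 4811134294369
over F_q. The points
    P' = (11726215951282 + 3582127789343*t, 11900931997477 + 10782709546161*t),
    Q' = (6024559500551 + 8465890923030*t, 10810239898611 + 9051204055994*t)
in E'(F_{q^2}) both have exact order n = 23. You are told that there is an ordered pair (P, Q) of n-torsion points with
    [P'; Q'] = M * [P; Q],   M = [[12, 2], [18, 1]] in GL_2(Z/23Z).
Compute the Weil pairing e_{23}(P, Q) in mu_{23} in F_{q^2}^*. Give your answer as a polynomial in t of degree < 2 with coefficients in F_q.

Since e_{23}(P,P)=e_{23}(Q,Q)=1 and e_{23}(Q,P)=e_{23}(P,Q)^{-1}, expanding e_{23}(12*P + 2*Q,18*P + 1*Q) leaves e(P,Q)^det(M).
So e_{23}(P,Q) = e_{23}(P',Q')^{22}, since 22*22 = 1 mod 23.
n = 23 = (10111)_2 (5 bits, wt 4); accumulate f_{23,P'}(Q'+S)/f_{23,P'}(S) along the 4-step ladder.
Result: e(P',Q') = 8695924822821 + 8994052622713*t.
Hence e(P,Q) = 6670830271304 + 3624784432336*t in F_{12618837055049^2}^*.

6670830271304 + 3624784432336*t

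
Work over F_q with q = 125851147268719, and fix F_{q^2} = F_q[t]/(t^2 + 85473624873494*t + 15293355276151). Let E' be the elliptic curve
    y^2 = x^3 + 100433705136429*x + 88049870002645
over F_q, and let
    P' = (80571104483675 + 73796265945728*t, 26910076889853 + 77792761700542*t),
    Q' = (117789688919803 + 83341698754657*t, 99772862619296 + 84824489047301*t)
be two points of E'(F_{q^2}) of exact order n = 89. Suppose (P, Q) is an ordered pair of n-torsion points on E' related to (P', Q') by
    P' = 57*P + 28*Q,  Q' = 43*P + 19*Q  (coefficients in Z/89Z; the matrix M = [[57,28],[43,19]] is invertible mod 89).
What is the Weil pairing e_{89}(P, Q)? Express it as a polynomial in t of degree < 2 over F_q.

21768498542316 + 10635560693876*t

The 89-Weil pairing on E[89] over F_{125851147268719} is alternating-bilinear: e_{89}(P',Q') = e_{89}(P,Q)^det(M).
So e_{89}(P,Q) = e_{89}(P',Q')^{25}, since 57*25 = 1 mod 89.
Build f_{89,P'} and f_{89,Q'} via the 7-bit ladder of 89=1011001_2; evaluate at shifted divisors; quotient in F_{125851147268719^2}.
So e_{89}(P',Q') = 10889796181718 + 118804017132070*t.
Finally e_{89}(P,Q) = 21768498542316 + 10635560693876*t.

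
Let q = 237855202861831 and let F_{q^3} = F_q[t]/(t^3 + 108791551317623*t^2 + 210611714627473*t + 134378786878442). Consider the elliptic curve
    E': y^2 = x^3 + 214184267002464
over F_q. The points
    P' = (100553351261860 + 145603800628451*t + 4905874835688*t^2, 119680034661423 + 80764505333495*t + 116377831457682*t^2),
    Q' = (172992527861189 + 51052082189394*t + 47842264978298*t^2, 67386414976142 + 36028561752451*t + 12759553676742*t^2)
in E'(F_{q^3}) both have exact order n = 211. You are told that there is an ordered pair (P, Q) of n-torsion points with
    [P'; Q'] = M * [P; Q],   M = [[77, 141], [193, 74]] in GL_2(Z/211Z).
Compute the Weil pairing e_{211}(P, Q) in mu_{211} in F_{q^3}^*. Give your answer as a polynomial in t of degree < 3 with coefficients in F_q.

219462935276776 + 93200199738741*t + 157013995245260*t^2

Under M = [[77,141],[193,74]] in GL_2(Z/211), e_{211}(P',Q') = e_{211}(P,Q)^(77*74-141*193 mod 211).
det M = 77*74 - 141*193 = -21515 = 7 (mod 211); 7^{-1} = 181 (mod 211).
Double-and-add over 11010011: 8-1 doublings, 5-1 additions; each step l_{T,T}/v_{2T} or l_{T,P'}/v at Q'+S for random S.
Result: e(P',Q') = 66402706153799 + 100303551000778*t + 100559727242479*t^2.
Hence e(P,Q) = 219462935276776 + 93200199738741*t + 157013995245260*t^2 in F_{237855202861831^3}^*.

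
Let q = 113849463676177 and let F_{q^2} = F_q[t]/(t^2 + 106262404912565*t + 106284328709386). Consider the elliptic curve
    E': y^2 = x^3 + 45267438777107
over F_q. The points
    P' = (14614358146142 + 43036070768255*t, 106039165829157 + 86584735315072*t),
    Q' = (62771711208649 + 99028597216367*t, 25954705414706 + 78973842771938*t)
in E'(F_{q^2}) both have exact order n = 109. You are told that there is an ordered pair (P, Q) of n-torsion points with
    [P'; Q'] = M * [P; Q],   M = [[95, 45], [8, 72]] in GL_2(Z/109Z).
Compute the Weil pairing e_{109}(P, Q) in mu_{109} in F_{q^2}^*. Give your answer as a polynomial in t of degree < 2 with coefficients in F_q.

e_{109} is bilinear + alternating on E[109], so e_{109}(95*P + 45*Q, 8*P + 72*Q) = e_{109}(P,Q)^(95*72-45*8).
det(M) mod 109 = 49; its inverse in (Z/109)^* is 89 (check: 49*89 mod 109 = 1).
Run Miller on y^2=x^3+45267438777107 over F_{113849463676177}: ladder 1101101 (7 bits); e = f_P(D_Q)/f_Q(D_P).
Result: e(P',Q') = 65252211470437 + 58715926080749*t.
Hence e(P,Q) = 68652353079150 + 13771104234260*t in F_{113849463676177^2}^*.

68652353079150 + 13771104234260*t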